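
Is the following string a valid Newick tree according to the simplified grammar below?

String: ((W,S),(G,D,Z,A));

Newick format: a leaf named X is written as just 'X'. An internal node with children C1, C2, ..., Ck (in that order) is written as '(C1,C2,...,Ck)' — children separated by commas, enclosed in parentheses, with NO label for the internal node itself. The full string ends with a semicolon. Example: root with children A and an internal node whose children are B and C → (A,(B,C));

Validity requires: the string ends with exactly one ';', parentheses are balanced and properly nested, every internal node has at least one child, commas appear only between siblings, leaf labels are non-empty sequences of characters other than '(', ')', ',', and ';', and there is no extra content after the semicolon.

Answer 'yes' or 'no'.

Answer: yes

Derivation:
Input: ((W,S),(G,D,Z,A));
Paren balance: 3 '(' vs 3 ')' OK
Ends with single ';': True
Full parse: OK
Valid: True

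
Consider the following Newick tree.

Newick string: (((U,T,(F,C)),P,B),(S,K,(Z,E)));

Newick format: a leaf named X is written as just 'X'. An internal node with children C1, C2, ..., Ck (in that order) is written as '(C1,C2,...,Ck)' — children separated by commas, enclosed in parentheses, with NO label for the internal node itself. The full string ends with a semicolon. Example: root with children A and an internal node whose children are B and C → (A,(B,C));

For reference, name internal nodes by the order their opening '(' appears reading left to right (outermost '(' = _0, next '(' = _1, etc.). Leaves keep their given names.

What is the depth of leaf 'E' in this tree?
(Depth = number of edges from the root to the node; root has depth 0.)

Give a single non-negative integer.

Answer: 3

Derivation:
Newick: (((U,T,(F,C)),P,B),(S,K,(Z,E)));
Naming internals by '(' encounter order: outermost '(' = _0, next = _1, ...
Query node: E
Path from root: _0 -> _4 -> _5 -> E
Depth of E: 3 (number of edges from root)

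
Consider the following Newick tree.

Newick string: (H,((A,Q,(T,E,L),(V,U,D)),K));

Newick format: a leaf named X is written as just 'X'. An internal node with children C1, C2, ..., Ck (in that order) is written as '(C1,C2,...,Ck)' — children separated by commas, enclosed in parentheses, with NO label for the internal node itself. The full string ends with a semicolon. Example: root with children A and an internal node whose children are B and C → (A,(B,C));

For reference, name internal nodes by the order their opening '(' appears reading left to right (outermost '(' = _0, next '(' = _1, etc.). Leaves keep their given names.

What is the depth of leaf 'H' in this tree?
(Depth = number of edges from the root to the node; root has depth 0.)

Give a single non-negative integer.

Newick: (H,((A,Q,(T,E,L),(V,U,D)),K));
Naming internals by '(' encounter order: outermost '(' = _0, next = _1, ...
Query node: H
Path from root: _0 -> H
Depth of H: 1 (number of edges from root)

Answer: 1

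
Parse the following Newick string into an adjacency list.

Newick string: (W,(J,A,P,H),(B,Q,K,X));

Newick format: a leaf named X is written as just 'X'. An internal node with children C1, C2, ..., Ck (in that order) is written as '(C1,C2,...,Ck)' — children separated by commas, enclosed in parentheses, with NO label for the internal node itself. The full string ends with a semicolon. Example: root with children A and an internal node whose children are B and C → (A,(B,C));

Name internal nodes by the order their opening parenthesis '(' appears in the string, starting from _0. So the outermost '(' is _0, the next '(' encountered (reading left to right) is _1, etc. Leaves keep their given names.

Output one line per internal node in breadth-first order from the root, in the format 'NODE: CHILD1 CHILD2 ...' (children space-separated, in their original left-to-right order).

Input: (W,(J,A,P,H),(B,Q,K,X));
Scanning left-to-right, naming '(' by encounter order:
  pos 0: '(' -> open internal node _0 (depth 1)
  pos 3: '(' -> open internal node _1 (depth 2)
  pos 11: ')' -> close internal node _1 (now at depth 1)
  pos 13: '(' -> open internal node _2 (depth 2)
  pos 21: ')' -> close internal node _2 (now at depth 1)
  pos 22: ')' -> close internal node _0 (now at depth 0)
Total internal nodes: 3
BFS adjacency from root:
  _0: W _1 _2
  _1: J A P H
  _2: B Q K X

Answer: _0: W _1 _2
_1: J A P H
_2: B Q K X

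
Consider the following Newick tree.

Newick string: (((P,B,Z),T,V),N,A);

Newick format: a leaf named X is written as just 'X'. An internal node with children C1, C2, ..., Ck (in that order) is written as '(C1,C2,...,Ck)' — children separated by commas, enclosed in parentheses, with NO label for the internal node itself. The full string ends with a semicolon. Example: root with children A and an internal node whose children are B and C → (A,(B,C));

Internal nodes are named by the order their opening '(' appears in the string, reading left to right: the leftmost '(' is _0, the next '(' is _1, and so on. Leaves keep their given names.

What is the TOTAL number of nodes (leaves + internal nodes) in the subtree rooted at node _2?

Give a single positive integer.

Newick: (((P,B,Z),T,V),N,A);
Locate _2: it is the '(' at position 2 (the 3rd '(' reading left to right).
Query: subtree rooted at _2
_2: subtree_size = 1 + 3
  P: subtree_size = 1 + 0
  B: subtree_size = 1 + 0
  Z: subtree_size = 1 + 0
Total subtree size of _2: 4

Answer: 4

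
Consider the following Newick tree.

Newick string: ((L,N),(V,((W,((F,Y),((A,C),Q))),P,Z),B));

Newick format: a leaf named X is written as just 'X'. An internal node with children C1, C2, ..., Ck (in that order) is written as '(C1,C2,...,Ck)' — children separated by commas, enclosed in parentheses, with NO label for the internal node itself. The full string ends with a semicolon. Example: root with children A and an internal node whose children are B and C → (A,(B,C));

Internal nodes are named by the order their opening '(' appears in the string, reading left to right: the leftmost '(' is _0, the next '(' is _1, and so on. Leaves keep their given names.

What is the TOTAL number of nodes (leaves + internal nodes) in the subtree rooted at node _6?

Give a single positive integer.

Newick: ((L,N),(V,((W,((F,Y),((A,C),Q))),P,Z),B));
Locate _6: it is the '(' at position 15 (the 7th '(' reading left to right).
Query: subtree rooted at _6
_6: subtree_size = 1 + 2
  F: subtree_size = 1 + 0
  Y: subtree_size = 1 + 0
Total subtree size of _6: 3

Answer: 3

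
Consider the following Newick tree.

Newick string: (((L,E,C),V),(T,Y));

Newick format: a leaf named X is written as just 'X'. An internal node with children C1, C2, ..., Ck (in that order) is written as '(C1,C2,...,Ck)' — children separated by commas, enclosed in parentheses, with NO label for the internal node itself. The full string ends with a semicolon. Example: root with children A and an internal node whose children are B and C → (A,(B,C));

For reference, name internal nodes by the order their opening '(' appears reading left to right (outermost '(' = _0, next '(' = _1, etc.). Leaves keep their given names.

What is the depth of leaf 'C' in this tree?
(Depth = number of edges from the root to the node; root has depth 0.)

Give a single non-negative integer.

Answer: 3

Derivation:
Newick: (((L,E,C),V),(T,Y));
Naming internals by '(' encounter order: outermost '(' = _0, next = _1, ...
Query node: C
Path from root: _0 -> _1 -> _2 -> C
Depth of C: 3 (number of edges from root)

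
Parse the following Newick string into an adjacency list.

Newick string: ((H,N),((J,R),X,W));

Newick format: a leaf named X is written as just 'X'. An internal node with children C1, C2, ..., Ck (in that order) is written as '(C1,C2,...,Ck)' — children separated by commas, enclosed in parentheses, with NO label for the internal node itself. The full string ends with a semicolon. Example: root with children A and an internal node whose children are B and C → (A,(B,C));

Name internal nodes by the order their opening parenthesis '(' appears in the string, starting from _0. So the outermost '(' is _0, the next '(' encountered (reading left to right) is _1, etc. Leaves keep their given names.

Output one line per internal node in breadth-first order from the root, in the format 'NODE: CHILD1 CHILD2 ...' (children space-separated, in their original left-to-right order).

Answer: _0: _1 _2
_1: H N
_2: _3 X W
_3: J R

Derivation:
Input: ((H,N),((J,R),X,W));
Scanning left-to-right, naming '(' by encounter order:
  pos 0: '(' -> open internal node _0 (depth 1)
  pos 1: '(' -> open internal node _1 (depth 2)
  pos 5: ')' -> close internal node _1 (now at depth 1)
  pos 7: '(' -> open internal node _2 (depth 2)
  pos 8: '(' -> open internal node _3 (depth 3)
  pos 12: ')' -> close internal node _3 (now at depth 2)
  pos 17: ')' -> close internal node _2 (now at depth 1)
  pos 18: ')' -> close internal node _0 (now at depth 0)
Total internal nodes: 4
BFS adjacency from root:
  _0: _1 _2
  _1: H N
  _2: _3 X W
  _3: J R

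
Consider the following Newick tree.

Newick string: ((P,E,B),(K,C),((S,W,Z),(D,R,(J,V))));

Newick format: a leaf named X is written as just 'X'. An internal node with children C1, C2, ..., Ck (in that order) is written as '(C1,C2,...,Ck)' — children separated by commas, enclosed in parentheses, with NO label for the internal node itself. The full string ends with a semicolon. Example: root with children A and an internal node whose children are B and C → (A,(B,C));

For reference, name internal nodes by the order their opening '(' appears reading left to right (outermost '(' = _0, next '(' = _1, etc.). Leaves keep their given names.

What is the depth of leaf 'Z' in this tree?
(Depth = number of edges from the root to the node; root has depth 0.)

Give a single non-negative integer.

Newick: ((P,E,B),(K,C),((S,W,Z),(D,R,(J,V))));
Naming internals by '(' encounter order: outermost '(' = _0, next = _1, ...
Query node: Z
Path from root: _0 -> _3 -> _4 -> Z
Depth of Z: 3 (number of edges from root)

Answer: 3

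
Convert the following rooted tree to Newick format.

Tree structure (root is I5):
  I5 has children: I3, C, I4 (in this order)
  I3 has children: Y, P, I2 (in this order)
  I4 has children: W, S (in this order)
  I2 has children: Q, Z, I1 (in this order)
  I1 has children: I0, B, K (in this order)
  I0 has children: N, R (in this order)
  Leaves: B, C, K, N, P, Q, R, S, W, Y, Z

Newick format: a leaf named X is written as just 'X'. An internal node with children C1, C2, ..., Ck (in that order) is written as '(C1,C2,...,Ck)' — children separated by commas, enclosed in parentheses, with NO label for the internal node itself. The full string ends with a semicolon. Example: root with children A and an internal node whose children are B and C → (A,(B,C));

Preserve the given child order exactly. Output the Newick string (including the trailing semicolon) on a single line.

Answer: ((Y,P,(Q,Z,((N,R),B,K))),C,(W,S));

Derivation:
internal I5 with children ['I3', 'C', 'I4']
  internal I3 with children ['Y', 'P', 'I2']
    leaf 'Y' → 'Y'
    leaf 'P' → 'P'
    internal I2 with children ['Q', 'Z', 'I1']
      leaf 'Q' → 'Q'
      leaf 'Z' → 'Z'
      internal I1 with children ['I0', 'B', 'K']
        internal I0 with children ['N', 'R']
          leaf 'N' → 'N'
          leaf 'R' → 'R'
        → '(N,R)'
        leaf 'B' → 'B'
        leaf 'K' → 'K'
      → '((N,R),B,K)'
    → '(Q,Z,((N,R),B,K))'
  → '(Y,P,(Q,Z,((N,R),B,K)))'
  leaf 'C' → 'C'
  internal I4 with children ['W', 'S']
    leaf 'W' → 'W'
    leaf 'S' → 'S'
  → '(W,S)'
→ '((Y,P,(Q,Z,((N,R),B,K))),C,(W,S))'
Final: ((Y,P,(Q,Z,((N,R),B,K))),C,(W,S));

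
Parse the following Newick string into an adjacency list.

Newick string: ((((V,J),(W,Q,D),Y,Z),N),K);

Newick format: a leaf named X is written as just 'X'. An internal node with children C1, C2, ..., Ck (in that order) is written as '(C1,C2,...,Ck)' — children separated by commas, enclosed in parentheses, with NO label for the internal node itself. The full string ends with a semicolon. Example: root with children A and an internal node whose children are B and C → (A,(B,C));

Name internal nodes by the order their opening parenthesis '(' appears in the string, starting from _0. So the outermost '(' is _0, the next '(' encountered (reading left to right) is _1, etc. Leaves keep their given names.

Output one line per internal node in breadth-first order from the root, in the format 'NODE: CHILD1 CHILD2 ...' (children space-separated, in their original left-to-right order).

Input: ((((V,J),(W,Q,D),Y,Z),N),K);
Scanning left-to-right, naming '(' by encounter order:
  pos 0: '(' -> open internal node _0 (depth 1)
  pos 1: '(' -> open internal node _1 (depth 2)
  pos 2: '(' -> open internal node _2 (depth 3)
  pos 3: '(' -> open internal node _3 (depth 4)
  pos 7: ')' -> close internal node _3 (now at depth 3)
  pos 9: '(' -> open internal node _4 (depth 4)
  pos 15: ')' -> close internal node _4 (now at depth 3)
  pos 20: ')' -> close internal node _2 (now at depth 2)
  pos 23: ')' -> close internal node _1 (now at depth 1)
  pos 26: ')' -> close internal node _0 (now at depth 0)
Total internal nodes: 5
BFS adjacency from root:
  _0: _1 K
  _1: _2 N
  _2: _3 _4 Y Z
  _3: V J
  _4: W Q D

Answer: _0: _1 K
_1: _2 N
_2: _3 _4 Y Z
_3: V J
_4: W Q D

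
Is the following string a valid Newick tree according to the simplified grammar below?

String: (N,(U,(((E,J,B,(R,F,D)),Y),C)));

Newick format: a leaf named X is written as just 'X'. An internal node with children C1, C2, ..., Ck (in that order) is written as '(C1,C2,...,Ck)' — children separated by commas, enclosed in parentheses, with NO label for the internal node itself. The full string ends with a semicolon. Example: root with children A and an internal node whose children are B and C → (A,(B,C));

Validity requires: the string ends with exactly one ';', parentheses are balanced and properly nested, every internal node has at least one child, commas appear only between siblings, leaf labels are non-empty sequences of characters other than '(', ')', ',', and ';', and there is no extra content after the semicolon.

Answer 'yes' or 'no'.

Answer: yes

Derivation:
Input: (N,(U,(((E,J,B,(R,F,D)),Y),C)));
Paren balance: 6 '(' vs 6 ')' OK
Ends with single ';': True
Full parse: OK
Valid: True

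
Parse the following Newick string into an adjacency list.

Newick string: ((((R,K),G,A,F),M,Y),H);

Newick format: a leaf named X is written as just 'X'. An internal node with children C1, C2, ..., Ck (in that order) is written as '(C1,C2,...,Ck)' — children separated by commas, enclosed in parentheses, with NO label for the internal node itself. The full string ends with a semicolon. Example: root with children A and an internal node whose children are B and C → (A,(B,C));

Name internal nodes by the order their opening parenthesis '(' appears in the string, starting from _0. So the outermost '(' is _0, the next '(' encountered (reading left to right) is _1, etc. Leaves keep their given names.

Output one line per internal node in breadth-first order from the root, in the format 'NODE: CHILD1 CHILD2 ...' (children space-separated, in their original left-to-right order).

Input: ((((R,K),G,A,F),M,Y),H);
Scanning left-to-right, naming '(' by encounter order:
  pos 0: '(' -> open internal node _0 (depth 1)
  pos 1: '(' -> open internal node _1 (depth 2)
  pos 2: '(' -> open internal node _2 (depth 3)
  pos 3: '(' -> open internal node _3 (depth 4)
  pos 7: ')' -> close internal node _3 (now at depth 3)
  pos 14: ')' -> close internal node _2 (now at depth 2)
  pos 19: ')' -> close internal node _1 (now at depth 1)
  pos 22: ')' -> close internal node _0 (now at depth 0)
Total internal nodes: 4
BFS adjacency from root:
  _0: _1 H
  _1: _2 M Y
  _2: _3 G A F
  _3: R K

Answer: _0: _1 H
_1: _2 M Y
_2: _3 G A F
_3: R K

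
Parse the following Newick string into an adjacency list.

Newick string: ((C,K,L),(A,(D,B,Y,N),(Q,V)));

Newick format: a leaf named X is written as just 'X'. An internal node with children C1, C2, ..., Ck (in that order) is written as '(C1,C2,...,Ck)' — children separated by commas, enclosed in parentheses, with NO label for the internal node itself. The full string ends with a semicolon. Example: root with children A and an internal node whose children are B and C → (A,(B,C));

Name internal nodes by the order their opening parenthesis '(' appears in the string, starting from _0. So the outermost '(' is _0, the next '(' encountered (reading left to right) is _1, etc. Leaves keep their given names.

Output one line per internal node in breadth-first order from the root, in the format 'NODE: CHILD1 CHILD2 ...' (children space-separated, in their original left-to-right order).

Input: ((C,K,L),(A,(D,B,Y,N),(Q,V)));
Scanning left-to-right, naming '(' by encounter order:
  pos 0: '(' -> open internal node _0 (depth 1)
  pos 1: '(' -> open internal node _1 (depth 2)
  pos 7: ')' -> close internal node _1 (now at depth 1)
  pos 9: '(' -> open internal node _2 (depth 2)
  pos 12: '(' -> open internal node _3 (depth 3)
  pos 20: ')' -> close internal node _3 (now at depth 2)
  pos 22: '(' -> open internal node _4 (depth 3)
  pos 26: ')' -> close internal node _4 (now at depth 2)
  pos 27: ')' -> close internal node _2 (now at depth 1)
  pos 28: ')' -> close internal node _0 (now at depth 0)
Total internal nodes: 5
BFS adjacency from root:
  _0: _1 _2
  _1: C K L
  _2: A _3 _4
  _3: D B Y N
  _4: Q V

Answer: _0: _1 _2
_1: C K L
_2: A _3 _4
_3: D B Y N
_4: Q V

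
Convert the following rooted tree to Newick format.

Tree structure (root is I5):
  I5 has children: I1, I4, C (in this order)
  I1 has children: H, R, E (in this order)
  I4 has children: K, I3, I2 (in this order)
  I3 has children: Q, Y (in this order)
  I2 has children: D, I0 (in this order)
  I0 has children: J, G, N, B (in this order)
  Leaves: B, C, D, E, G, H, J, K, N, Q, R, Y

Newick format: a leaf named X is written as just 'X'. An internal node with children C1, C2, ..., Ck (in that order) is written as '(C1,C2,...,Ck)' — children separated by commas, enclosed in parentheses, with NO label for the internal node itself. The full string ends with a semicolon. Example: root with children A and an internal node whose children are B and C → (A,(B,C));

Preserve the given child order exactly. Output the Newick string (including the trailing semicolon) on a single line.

internal I5 with children ['I1', 'I4', 'C']
  internal I1 with children ['H', 'R', 'E']
    leaf 'H' → 'H'
    leaf 'R' → 'R'
    leaf 'E' → 'E'
  → '(H,R,E)'
  internal I4 with children ['K', 'I3', 'I2']
    leaf 'K' → 'K'
    internal I3 with children ['Q', 'Y']
      leaf 'Q' → 'Q'
      leaf 'Y' → 'Y'
    → '(Q,Y)'
    internal I2 with children ['D', 'I0']
      leaf 'D' → 'D'
      internal I0 with children ['J', 'G', 'N', 'B']
        leaf 'J' → 'J'
        leaf 'G' → 'G'
        leaf 'N' → 'N'
        leaf 'B' → 'B'
      → '(J,G,N,B)'
    → '(D,(J,G,N,B))'
  → '(K,(Q,Y),(D,(J,G,N,B)))'
  leaf 'C' → 'C'
→ '((H,R,E),(K,(Q,Y),(D,(J,G,N,B))),C)'
Final: ((H,R,E),(K,(Q,Y),(D,(J,G,N,B))),C);

Answer: ((H,R,E),(K,(Q,Y),(D,(J,G,N,B))),C);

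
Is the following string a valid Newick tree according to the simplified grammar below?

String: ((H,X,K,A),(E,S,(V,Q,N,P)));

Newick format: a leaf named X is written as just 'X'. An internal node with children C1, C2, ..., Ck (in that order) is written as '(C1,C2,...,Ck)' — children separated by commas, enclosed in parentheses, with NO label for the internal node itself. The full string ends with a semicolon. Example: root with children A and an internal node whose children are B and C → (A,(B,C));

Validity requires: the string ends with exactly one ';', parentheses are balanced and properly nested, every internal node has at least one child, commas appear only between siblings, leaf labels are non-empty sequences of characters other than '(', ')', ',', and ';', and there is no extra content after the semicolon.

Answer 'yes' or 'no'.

Input: ((H,X,K,A),(E,S,(V,Q,N,P)));
Paren balance: 4 '(' vs 4 ')' OK
Ends with single ';': True
Full parse: OK
Valid: True

Answer: yes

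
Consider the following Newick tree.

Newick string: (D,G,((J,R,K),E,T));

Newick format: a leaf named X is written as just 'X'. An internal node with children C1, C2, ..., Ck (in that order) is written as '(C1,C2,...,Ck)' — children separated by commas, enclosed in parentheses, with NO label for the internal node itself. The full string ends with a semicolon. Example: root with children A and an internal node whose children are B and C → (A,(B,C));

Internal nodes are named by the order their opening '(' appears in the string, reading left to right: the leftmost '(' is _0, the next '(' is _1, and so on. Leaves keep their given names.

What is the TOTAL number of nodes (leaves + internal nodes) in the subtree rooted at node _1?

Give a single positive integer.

Answer: 7

Derivation:
Newick: (D,G,((J,R,K),E,T));
Locate _1: it is the '(' at position 5 (the 2nd '(' reading left to right).
Query: subtree rooted at _1
_1: subtree_size = 1 + 6
  _2: subtree_size = 1 + 3
    J: subtree_size = 1 + 0
    R: subtree_size = 1 + 0
    K: subtree_size = 1 + 0
  E: subtree_size = 1 + 0
  T: subtree_size = 1 + 0
Total subtree size of _1: 7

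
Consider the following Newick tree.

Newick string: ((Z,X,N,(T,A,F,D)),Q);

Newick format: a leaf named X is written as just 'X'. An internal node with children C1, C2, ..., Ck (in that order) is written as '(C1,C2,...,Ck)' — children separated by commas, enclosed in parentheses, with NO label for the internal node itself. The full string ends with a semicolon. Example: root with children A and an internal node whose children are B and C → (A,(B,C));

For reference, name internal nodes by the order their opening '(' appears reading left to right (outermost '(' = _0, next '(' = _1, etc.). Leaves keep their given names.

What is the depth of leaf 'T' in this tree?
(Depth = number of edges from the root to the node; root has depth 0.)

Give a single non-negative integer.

Answer: 3

Derivation:
Newick: ((Z,X,N,(T,A,F,D)),Q);
Naming internals by '(' encounter order: outermost '(' = _0, next = _1, ...
Query node: T
Path from root: _0 -> _1 -> _2 -> T
Depth of T: 3 (number of edges from root)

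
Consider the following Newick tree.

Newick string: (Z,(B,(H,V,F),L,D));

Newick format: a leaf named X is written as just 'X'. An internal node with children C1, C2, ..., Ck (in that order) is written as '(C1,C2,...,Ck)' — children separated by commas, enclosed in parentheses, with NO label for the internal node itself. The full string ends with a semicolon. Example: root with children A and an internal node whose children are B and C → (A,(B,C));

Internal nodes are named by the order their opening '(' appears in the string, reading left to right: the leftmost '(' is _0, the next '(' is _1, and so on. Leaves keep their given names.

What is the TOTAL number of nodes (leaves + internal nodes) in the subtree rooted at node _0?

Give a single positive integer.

Answer: 10

Derivation:
Newick: (Z,(B,(H,V,F),L,D));
Locate _0: it is the '(' at position 0 (the 1st '(' reading left to right).
Query: subtree rooted at _0
_0: subtree_size = 1 + 9
  Z: subtree_size = 1 + 0
  _1: subtree_size = 1 + 7
    B: subtree_size = 1 + 0
    _2: subtree_size = 1 + 3
      H: subtree_size = 1 + 0
      V: subtree_size = 1 + 0
      F: subtree_size = 1 + 0
    L: subtree_size = 1 + 0
    D: subtree_size = 1 + 0
Total subtree size of _0: 10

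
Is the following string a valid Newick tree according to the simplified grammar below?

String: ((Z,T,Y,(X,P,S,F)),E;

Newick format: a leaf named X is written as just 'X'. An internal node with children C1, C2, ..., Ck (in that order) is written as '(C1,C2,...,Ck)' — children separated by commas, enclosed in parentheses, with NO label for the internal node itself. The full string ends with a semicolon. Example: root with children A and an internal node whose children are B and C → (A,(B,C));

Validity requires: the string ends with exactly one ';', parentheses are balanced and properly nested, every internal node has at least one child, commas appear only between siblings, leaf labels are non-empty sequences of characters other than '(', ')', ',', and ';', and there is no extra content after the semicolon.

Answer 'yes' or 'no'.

Answer: no

Derivation:
Input: ((Z,T,Y,(X,P,S,F)),E;
Paren balance: 3 '(' vs 2 ')' MISMATCH
Ends with single ';': True
Full parse: FAILS (expected , or ) at pos 20)
Valid: False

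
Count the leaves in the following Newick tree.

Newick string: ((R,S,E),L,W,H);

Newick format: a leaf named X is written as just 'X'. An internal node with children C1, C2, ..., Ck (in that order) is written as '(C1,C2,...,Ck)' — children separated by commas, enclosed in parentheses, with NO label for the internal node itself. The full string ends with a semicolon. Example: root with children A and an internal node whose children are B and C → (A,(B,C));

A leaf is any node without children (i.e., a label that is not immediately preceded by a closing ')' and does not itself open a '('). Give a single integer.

Newick: ((R,S,E),L,W,H);
Scan left-to-right; a leaf is any maximal label run not followed by '(':
  pos 2: leaf 'R' → count = 1
  pos 4: leaf 'S' → count = 2
  pos 6: leaf 'E' → count = 3
  pos 9: leaf 'L' → count = 4
  pos 11: leaf 'W' → count = 5
  pos 13: leaf 'H' → count = 6
Total leaves: 6

Answer: 6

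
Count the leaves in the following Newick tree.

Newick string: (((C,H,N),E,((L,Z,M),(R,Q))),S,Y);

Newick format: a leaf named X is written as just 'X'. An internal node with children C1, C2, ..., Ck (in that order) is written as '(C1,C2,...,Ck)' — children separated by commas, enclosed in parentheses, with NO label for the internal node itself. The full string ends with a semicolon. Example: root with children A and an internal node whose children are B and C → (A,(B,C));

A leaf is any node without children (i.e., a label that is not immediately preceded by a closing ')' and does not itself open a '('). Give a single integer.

Answer: 11

Derivation:
Newick: (((C,H,N),E,((L,Z,M),(R,Q))),S,Y);
Scan left-to-right; a leaf is any maximal label run not followed by '(':
  pos 3: leaf 'C' → count = 1
  pos 5: leaf 'H' → count = 2
  pos 7: leaf 'N' → count = 3
  pos 10: leaf 'E' → count = 4
  pos 14: leaf 'L' → count = 5
  pos 16: leaf 'Z' → count = 6
  pos 18: leaf 'M' → count = 7
  pos 22: leaf 'R' → count = 8
  pos 24: leaf 'Q' → count = 9
  pos 29: leaf 'S' → count = 10
  pos 31: leaf 'Y' → count = 11
Total leaves: 11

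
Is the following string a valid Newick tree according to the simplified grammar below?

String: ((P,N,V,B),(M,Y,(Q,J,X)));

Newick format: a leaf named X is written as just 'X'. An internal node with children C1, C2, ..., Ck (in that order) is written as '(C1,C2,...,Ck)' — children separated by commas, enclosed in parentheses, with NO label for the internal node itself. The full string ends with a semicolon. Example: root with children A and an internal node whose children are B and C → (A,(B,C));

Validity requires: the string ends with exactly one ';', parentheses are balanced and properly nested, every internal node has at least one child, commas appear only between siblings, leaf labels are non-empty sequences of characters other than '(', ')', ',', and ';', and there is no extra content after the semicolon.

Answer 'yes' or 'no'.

Answer: yes

Derivation:
Input: ((P,N,V,B),(M,Y,(Q,J,X)));
Paren balance: 4 '(' vs 4 ')' OK
Ends with single ';': True
Full parse: OK
Valid: True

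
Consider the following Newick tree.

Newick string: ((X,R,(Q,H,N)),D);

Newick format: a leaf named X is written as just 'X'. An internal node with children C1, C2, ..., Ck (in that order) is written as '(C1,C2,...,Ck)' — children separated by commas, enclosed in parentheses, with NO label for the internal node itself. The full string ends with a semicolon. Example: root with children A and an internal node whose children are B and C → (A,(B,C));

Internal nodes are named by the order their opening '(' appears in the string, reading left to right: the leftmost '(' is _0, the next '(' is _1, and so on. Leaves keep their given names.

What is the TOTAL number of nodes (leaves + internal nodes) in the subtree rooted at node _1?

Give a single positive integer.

Newick: ((X,R,(Q,H,N)),D);
Locate _1: it is the '(' at position 1 (the 2nd '(' reading left to right).
Query: subtree rooted at _1
_1: subtree_size = 1 + 6
  X: subtree_size = 1 + 0
  R: subtree_size = 1 + 0
  _2: subtree_size = 1 + 3
    Q: subtree_size = 1 + 0
    H: subtree_size = 1 + 0
    N: subtree_size = 1 + 0
Total subtree size of _1: 7

Answer: 7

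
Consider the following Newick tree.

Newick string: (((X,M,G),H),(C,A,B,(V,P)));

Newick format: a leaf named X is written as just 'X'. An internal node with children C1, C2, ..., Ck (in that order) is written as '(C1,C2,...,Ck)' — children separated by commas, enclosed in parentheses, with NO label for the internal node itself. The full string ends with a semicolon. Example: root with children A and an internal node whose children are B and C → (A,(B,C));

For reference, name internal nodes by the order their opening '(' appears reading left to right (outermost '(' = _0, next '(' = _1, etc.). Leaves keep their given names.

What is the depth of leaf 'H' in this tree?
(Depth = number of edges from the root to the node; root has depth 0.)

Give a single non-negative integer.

Answer: 2

Derivation:
Newick: (((X,M,G),H),(C,A,B,(V,P)));
Naming internals by '(' encounter order: outermost '(' = _0, next = _1, ...
Query node: H
Path from root: _0 -> _1 -> H
Depth of H: 2 (number of edges from root)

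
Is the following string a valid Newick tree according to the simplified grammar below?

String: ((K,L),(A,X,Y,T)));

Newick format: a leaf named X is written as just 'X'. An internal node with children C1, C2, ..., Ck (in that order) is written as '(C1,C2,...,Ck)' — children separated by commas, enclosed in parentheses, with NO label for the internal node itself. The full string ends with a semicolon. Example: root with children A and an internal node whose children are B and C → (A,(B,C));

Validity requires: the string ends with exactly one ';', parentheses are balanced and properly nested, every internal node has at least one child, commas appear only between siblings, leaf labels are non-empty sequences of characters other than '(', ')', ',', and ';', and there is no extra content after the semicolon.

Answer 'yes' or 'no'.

Input: ((K,L),(A,X,Y,T)));
Paren balance: 3 '(' vs 4 ')' MISMATCH
Ends with single ';': True
Full parse: FAILS (extra content after tree at pos 17)
Valid: False

Answer: no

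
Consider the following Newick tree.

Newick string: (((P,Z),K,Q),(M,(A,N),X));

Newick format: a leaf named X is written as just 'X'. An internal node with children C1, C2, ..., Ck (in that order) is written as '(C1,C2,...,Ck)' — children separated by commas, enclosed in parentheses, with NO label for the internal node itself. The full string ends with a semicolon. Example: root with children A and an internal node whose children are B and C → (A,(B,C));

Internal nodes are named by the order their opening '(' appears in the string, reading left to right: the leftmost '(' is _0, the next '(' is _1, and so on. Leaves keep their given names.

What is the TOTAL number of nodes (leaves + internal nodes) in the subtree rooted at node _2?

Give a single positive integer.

Answer: 3

Derivation:
Newick: (((P,Z),K,Q),(M,(A,N),X));
Locate _2: it is the '(' at position 2 (the 3rd '(' reading left to right).
Query: subtree rooted at _2
_2: subtree_size = 1 + 2
  P: subtree_size = 1 + 0
  Z: subtree_size = 1 + 0
Total subtree size of _2: 3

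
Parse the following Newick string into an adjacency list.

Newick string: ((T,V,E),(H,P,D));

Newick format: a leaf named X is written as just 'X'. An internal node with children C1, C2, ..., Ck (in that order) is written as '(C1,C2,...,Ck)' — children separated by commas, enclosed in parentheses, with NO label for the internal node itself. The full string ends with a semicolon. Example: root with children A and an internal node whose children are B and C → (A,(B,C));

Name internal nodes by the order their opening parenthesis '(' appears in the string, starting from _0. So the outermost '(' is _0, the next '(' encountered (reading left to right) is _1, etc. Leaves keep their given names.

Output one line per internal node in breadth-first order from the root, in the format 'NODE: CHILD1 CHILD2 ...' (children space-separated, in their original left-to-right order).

Answer: _0: _1 _2
_1: T V E
_2: H P D

Derivation:
Input: ((T,V,E),(H,P,D));
Scanning left-to-right, naming '(' by encounter order:
  pos 0: '(' -> open internal node _0 (depth 1)
  pos 1: '(' -> open internal node _1 (depth 2)
  pos 7: ')' -> close internal node _1 (now at depth 1)
  pos 9: '(' -> open internal node _2 (depth 2)
  pos 15: ')' -> close internal node _2 (now at depth 1)
  pos 16: ')' -> close internal node _0 (now at depth 0)
Total internal nodes: 3
BFS adjacency from root:
  _0: _1 _2
  _1: T V E
  _2: H P D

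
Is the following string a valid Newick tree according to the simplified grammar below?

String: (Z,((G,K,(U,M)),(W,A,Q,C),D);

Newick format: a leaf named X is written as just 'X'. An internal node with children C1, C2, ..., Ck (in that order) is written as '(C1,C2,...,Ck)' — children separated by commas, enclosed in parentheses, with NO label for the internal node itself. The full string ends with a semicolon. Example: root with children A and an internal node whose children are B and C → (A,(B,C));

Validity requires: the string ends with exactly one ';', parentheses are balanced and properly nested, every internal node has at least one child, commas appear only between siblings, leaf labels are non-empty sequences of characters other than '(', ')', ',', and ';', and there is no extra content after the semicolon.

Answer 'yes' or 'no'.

Input: (Z,((G,K,(U,M)),(W,A,Q,C),D);
Paren balance: 5 '(' vs 4 ')' MISMATCH
Ends with single ';': True
Full parse: FAILS (expected , or ) at pos 28)
Valid: False

Answer: no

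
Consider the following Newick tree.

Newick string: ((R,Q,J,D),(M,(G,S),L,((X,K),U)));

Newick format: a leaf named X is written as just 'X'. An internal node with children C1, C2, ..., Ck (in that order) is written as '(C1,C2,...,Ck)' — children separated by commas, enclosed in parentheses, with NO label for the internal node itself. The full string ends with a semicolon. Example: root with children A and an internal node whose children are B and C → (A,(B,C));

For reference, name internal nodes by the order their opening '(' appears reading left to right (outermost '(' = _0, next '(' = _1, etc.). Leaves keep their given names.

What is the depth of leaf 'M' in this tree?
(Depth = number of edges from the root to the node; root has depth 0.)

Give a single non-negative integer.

Newick: ((R,Q,J,D),(M,(G,S),L,((X,K),U)));
Naming internals by '(' encounter order: outermost '(' = _0, next = _1, ...
Query node: M
Path from root: _0 -> _2 -> M
Depth of M: 2 (number of edges from root)

Answer: 2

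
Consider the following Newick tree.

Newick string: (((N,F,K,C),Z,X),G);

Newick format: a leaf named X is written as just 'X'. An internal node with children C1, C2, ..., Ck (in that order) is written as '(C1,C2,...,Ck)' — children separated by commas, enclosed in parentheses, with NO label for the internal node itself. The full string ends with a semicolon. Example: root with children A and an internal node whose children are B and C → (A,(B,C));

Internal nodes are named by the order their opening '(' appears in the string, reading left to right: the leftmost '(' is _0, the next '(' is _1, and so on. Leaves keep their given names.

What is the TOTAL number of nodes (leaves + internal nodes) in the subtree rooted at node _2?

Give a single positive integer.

Newick: (((N,F,K,C),Z,X),G);
Locate _2: it is the '(' at position 2 (the 3rd '(' reading left to right).
Query: subtree rooted at _2
_2: subtree_size = 1 + 4
  N: subtree_size = 1 + 0
  F: subtree_size = 1 + 0
  K: subtree_size = 1 + 0
  C: subtree_size = 1 + 0
Total subtree size of _2: 5

Answer: 5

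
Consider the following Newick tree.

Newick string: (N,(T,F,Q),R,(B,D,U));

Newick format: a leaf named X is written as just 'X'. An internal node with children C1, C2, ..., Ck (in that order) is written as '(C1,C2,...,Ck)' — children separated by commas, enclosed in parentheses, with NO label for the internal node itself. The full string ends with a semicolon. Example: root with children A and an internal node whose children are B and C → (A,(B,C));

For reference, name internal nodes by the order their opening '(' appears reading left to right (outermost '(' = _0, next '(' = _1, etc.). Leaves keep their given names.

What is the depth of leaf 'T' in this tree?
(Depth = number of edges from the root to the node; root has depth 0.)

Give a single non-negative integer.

Newick: (N,(T,F,Q),R,(B,D,U));
Naming internals by '(' encounter order: outermost '(' = _0, next = _1, ...
Query node: T
Path from root: _0 -> _1 -> T
Depth of T: 2 (number of edges from root)

Answer: 2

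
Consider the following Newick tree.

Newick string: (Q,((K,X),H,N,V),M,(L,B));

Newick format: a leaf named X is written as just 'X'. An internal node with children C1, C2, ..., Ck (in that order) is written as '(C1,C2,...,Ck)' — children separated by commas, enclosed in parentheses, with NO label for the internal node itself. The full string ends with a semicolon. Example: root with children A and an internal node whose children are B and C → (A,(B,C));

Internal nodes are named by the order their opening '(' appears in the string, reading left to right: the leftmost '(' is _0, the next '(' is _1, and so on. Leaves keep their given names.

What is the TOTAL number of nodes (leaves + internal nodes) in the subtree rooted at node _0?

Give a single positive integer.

Answer: 13

Derivation:
Newick: (Q,((K,X),H,N,V),M,(L,B));
Locate _0: it is the '(' at position 0 (the 1st '(' reading left to right).
Query: subtree rooted at _0
_0: subtree_size = 1 + 12
  Q: subtree_size = 1 + 0
  _1: subtree_size = 1 + 6
    _2: subtree_size = 1 + 2
      K: subtree_size = 1 + 0
      X: subtree_size = 1 + 0
    H: subtree_size = 1 + 0
    N: subtree_size = 1 + 0
    V: subtree_size = 1 + 0
  M: subtree_size = 1 + 0
  _3: subtree_size = 1 + 2
    L: subtree_size = 1 + 0
    B: subtree_size = 1 + 0
Total subtree size of _0: 13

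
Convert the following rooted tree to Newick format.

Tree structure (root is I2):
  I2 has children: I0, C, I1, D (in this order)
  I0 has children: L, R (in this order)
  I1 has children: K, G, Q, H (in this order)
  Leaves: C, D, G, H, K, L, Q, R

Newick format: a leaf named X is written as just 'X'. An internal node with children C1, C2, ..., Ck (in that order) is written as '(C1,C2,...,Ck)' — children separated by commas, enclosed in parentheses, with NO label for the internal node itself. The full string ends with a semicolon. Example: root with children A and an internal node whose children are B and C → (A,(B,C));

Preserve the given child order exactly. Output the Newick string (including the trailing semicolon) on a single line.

internal I2 with children ['I0', 'C', 'I1', 'D']
  internal I0 with children ['L', 'R']
    leaf 'L' → 'L'
    leaf 'R' → 'R'
  → '(L,R)'
  leaf 'C' → 'C'
  internal I1 with children ['K', 'G', 'Q', 'H']
    leaf 'K' → 'K'
    leaf 'G' → 'G'
    leaf 'Q' → 'Q'
    leaf 'H' → 'H'
  → '(K,G,Q,H)'
  leaf 'D' → 'D'
→ '((L,R),C,(K,G,Q,H),D)'
Final: ((L,R),C,(K,G,Q,H),D);

Answer: ((L,R),C,(K,G,Q,H),D);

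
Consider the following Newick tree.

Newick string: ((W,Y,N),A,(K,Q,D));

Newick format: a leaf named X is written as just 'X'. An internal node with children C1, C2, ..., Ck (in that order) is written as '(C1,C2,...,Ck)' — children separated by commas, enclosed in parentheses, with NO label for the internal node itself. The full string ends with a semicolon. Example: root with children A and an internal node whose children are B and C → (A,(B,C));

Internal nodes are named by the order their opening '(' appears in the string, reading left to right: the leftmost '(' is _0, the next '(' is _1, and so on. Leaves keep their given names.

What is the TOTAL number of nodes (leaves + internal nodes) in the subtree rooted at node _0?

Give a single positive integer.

Answer: 10

Derivation:
Newick: ((W,Y,N),A,(K,Q,D));
Locate _0: it is the '(' at position 0 (the 1st '(' reading left to right).
Query: subtree rooted at _0
_0: subtree_size = 1 + 9
  _1: subtree_size = 1 + 3
    W: subtree_size = 1 + 0
    Y: subtree_size = 1 + 0
    N: subtree_size = 1 + 0
  A: subtree_size = 1 + 0
  _2: subtree_size = 1 + 3
    K: subtree_size = 1 + 0
    Q: subtree_size = 1 + 0
    D: subtree_size = 1 + 0
Total subtree size of _0: 10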